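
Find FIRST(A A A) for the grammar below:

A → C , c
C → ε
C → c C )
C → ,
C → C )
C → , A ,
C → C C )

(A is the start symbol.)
FIRST sets of the non-terminals involved (from the grammar, by fixed-point iteration):
  FIRST(A) = { ')', ',', 'c' }

To compute FIRST(A A A), process the symbols left to right:
Symbol A is a non-terminal. Add FIRST(A) \ {ε} = { ')', ',', 'c' }
A is not nullable (ε ∉ FIRST(A)), so stop here.
FIRST(A A A) = { ')', ',', 'c' }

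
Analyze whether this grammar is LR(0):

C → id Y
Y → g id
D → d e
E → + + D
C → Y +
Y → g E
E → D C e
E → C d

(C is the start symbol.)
Augment with C' → C and build the canonical LR(0) collection (I0 = CLOSURE({[C' → . C]}), then GOTO on every symbol after a dot until no new states appear). It has 19 states:
  I0: { [C → . Y +], [C → . id Y], [C' → . C], [Y → . g E], [Y → . g id] }  — shift
  I1: { [C' → C .] }  — accept
  I2: { [C → Y . +] }  — shift
  I3: { [C → . Y +], [C → . id Y], [D → . d e], [E → . + + D], [E → . C d], [E → . D C e], [Y → . g E], [Y → . g id], [Y → g . E], [Y → g . id] }  — shift
  I4: { [C → id . Y], [Y → . g E], [Y → . g id] }  — shift
  I5: { [C → id Y .] }  — reduce
  I6: { [E → + . + D] }  — shift
  I7: { [E → C . d] }  — shift
  I8: { [C → . Y +], [C → . id Y], [E → D . C e], [Y → . g E], [Y → . g id] }  — shift
  I9: { [Y → g E .] }  — reduce
  I10: { [D → d . e] }  — shift
  I11: { [C → id . Y], [Y → . g E], [Y → . g id], [Y → g id .] }  — shift, reduce
  I12: { [D → d e .] }  — reduce
  I13: { [E → D C . e] }  — shift
  I14: { [E → D C e .] }  — reduce
  I15: { [E → C d .] }  — reduce
  I16: { [D → . d e], [E → + + . D] }  — shift
  I17: { [E → + + D .] }  — reduce
  I18: { [C → Y + .] }  — reduce

Conflict in state I11:
  Shift-reduce conflict between [Y → g id .] and [Y → . g E]
So the grammar is NOT LR(0).

Answer: No. Shift-reduce conflict between [Y → g id .] and [Y → . g E]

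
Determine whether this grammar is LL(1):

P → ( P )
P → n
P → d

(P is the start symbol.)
Yes, the grammar is LL(1).

A grammar is LL(1) if for each non-terminal N with multiple productions, the predict sets of those productions are pairwise disjoint, where PREDICT(N → α) = (FIRST(α) \ {ε}) ∪ (FOLLOW(N) if α ⇒* ε).

For P:
  PREDICT(P → '(' P ')') = { '(' }
  PREDICT(P → n) = { 'n' }
  PREDICT(P → d) = { 'd' }

All predict sets are disjoint. The grammar IS LL(1).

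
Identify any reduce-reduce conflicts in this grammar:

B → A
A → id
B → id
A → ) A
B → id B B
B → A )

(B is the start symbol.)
Yes — I4: [A → id .] vs [B → id .]

A reduce-reduce conflict occurs when an LR(0) state has two complete items [A → α .] and [B → β .] — both call for a reduction, and with no lookahead the parser cannot choose between them.

Augment with B' → B and build the canonical LR(0) collection (I0 = CLOSURE({[B' → . B]}), then GOTO on every symbol after a dot until no new states appear). It has 10 states:
  I0: { [A → . ) A], [A → . id], [B → . A )], [B → . A], [B → . id B B], [B → . id], [B' → . B] }  — shift
  I1: { [A → ) . A], [A → . ) A], [A → . id] }  — shift
  I2: { [B → A . )], [B → A .] }  — shift, reduce
  I3: { [B' → B .] }  — accept
  I4: { [A → . ) A], [A → . id], [A → id .], [B → . A )], [B → . A], [B → . id B B], [B → . id], [B → id . B B], [B → id .] }  — shift, 2 reduces
  I5: { [A → . ) A], [A → . id], [B → . A )], [B → . A], [B → . id B B], [B → . id], [B → id B . B] }  — shift
  I6: { [B → id B B .] }  — reduce
  I7: { [B → A ) .] }  — reduce
  I8: { [A → ) A .] }  — reduce
  I9: { [A → id .] }  — reduce

I4 contains complete items [A → id .], [B → id .] — reduce-reduce conflict.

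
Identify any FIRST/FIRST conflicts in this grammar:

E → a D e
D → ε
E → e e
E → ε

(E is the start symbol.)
A FIRST/FIRST conflict occurs when two productions N → α and N → β for the same non-terminal have FIRST(α) ∩ FIRST(β) ≠ ∅ (with ε ∈ FIRST of a nullable right-hand side, so two nullable alternatives also conflict).

Productions for E:
  E → a D e: FIRST = { 'a' }
  E → e e: FIRST = { 'e' }
  E → ε: FIRST = { ε }
D has only one production, so no FIRST/FIRST conflict is possible there.

All alternatives of each non-terminal have pairwise disjoint FIRST sets.

Answer: No FIRST/FIRST conflicts.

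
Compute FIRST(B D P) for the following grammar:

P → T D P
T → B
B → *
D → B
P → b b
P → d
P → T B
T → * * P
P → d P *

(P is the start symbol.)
{ '*' }

FIRST sets of the non-terminals involved (from the grammar, by fixed-point iteration):
  FIRST(B) = { '*' }

To compute FIRST(B D P), process the symbols left to right:
Symbol B is a non-terminal. Add FIRST(B) \ {ε} = { '*' }
B is not nullable (ε ∉ FIRST(B)), so stop here.
FIRST(B D P) = { '*' }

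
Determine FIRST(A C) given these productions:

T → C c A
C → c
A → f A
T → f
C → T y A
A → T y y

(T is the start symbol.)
{ 'c', 'f' }

FIRST sets of the non-terminals involved (from the grammar, by fixed-point iteration):
  FIRST(A) = { 'c', 'f' }

To compute FIRST(A C), process the symbols left to right:
Symbol A is a non-terminal. Add FIRST(A) \ {ε} = { 'c', 'f' }
A is not nullable (ε ∉ FIRST(A)), so stop here.
FIRST(A C) = { 'c', 'f' }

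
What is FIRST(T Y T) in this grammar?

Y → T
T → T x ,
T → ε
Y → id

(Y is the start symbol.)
{ 'id', 'x', ε }

FIRST sets of the non-terminals involved (from the grammar, by fixed-point iteration):
  FIRST(T) = { 'x', ε }
  FIRST(Y) = { 'id', 'x', ε }

To compute FIRST(T Y T), process the symbols left to right:
Symbol T is a non-terminal. Add FIRST(T) \ {ε} = { 'x' }
T is nullable (ε ∈ FIRST(T)), continue to the next symbol.
Symbol Y is a non-terminal. Add FIRST(Y) \ {ε} = { 'id', 'x' }
Y is nullable (ε ∈ FIRST(Y)), continue to the next symbol.
Symbol T is a non-terminal. Add FIRST(T) \ {ε} = { 'x' }
T is nullable (ε ∈ FIRST(T)), continue to the next symbol.
All symbols are nullable, so ε is in the result.
FIRST(T Y T) = { 'id', 'x', ε }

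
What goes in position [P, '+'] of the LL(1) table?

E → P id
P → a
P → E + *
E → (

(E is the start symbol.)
To find M[P, '+'], we find productions for P where '+' is in the predict set (PREDICT(N → α) = (FIRST(α) \ {ε}) ∪ (FOLLOW(N) if α ⇒* ε)).

Relevant sets:
  FIRST(E) = { '(', 'a' }

P → a: PREDICT = { 'a' }
P → E + *: PREDICT = { '(', 'a' }

M[P, '+'] is empty (no production applies)

Answer: Empty (error entry)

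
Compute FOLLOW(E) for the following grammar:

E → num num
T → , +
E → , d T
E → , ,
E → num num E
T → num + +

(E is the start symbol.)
E is the start symbol, so $ ∈ FOLLOW(E).
In E → num num E: E is at the end; this adds FOLLOW(E) to itself — nothing new

Taking the union: FOLLOW(E) = { $ }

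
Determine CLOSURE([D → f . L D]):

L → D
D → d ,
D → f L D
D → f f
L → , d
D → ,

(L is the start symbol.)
To compute CLOSURE, for each item [A → α.Bβ] where B is a non-terminal, add [B → .γ] for all productions B → γ; repeat for the newly added items until nothing changes.

Start with: [D → f . L D]
  [D → f . L D] has the dot before L: add [L → . D], [L → . , d]
  [L → . D] has the dot before D: add [D → . d ,], [D → . f L D], [D → . f f], [D → . ,]
No further items can be added.

CLOSURE = { [D → . ,], [D → . d ,], [D → . f L D], [D → . f f], [D → f . L D], [L → . , d], [L → . D] }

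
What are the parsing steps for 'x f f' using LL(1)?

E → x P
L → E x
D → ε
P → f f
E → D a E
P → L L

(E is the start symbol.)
Stack is shown with the top on the left.

Stack  Input    Action
----------------------
E $    x f f $  output E → x P
x P $  x f f $  match 'x'
P $    f f $    output P → f f
f f $  f f $    match 'f'
f $    f $      match 'f'
$      $        accept

The string is accepted.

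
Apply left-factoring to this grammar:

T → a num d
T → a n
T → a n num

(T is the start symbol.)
T → a T'
T' → num d
T' → n T''
T'' → ε
T'' → num

Left-factoring transforms A → αβ₁ | αβ₂ into A → αA' and A' → β₁ | β₂
(α is the longest common prefix among the alternatives). Repeat until
no nonterminal has two alternatives with a common prefix.

Round 1: T has alternatives sharing prefix 'a'. Introduce T': T → a T'
  Add: T' → num d
  Add: T' → n
  Add: T' → n num

Round 2: T' has alternatives sharing prefix 'n'. Introduce T'': T' → n T''
  Add: T'' → ε
  Add: T'' → num

No remaining common prefixes — done.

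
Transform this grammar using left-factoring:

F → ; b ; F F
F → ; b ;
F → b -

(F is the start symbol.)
Left-factoring transforms A → αβ₁ | αβ₂ into A → αA' and A' → β₁ | β₂
(α is the longest common prefix among the alternatives). Repeat until
no nonterminal has two alternatives with a common prefix.

Round 1: F has alternatives sharing prefix '; b ;'. Introduce F': F → ; b ; F'
  Add: F' → F F
  Add: F' → ε

No remaining common prefixes — done.

Resulting grammar:
F → ; b ; F'
F' → F F
F' → ε
F → b -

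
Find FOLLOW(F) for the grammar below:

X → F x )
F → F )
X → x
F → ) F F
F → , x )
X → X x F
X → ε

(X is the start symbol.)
To compute FOLLOW(F), find every occurrence of F on a right-hand side N → α F β: add FIRST(β) \ {ε}, and if β is empty or nullable also add FOLLOW(N). Iterate to a fixed point.

In X → F x ): F is followed by x ')', add FIRST(x ')') \ {ε} = { 'x' }
In F → F ): F is followed by ')', add FIRST(')') \ {ε} = { ')' }
In F → ) F F: F is followed by F, add FIRST(F) \ {ε} = { ')', ',' }
In F → ) F F: F is at the end; this adds FOLLOW(F) to itself — nothing new
In X → X x F: F is at the end, add FOLLOW(X)

The FOLLOW sets referred to above (computed the same way, to a fixed point):
  FOLLOW(X) = { $, 'x' }

Taking the union: FOLLOW(F) = { $, ')', ',', 'x' }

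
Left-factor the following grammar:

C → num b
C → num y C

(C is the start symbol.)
Left-factoring transforms A → αβ₁ | αβ₂ into A → αA' and A' → β₁ | β₂
(α is the longest common prefix among the alternatives). Repeat until
no nonterminal has two alternatives with a common prefix.

Round 1: C has alternatives sharing prefix 'num'. Introduce C': C → num C'
  Add: C' → b
  Add: C' → y C

No remaining common prefixes — done.

Resulting grammar:
C → num C'
C' → b
C' → y C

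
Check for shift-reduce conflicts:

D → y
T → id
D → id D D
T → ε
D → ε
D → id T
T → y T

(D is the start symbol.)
Yes — I0: [D → .] vs [D → . id D D]; I2: [D → .] vs [D → . id D D]; I4: [D → .] vs [D → . id D D]; I6: [D → .] vs [D → . id D D]; I7: [D → y .] vs [T → . id]; I10: [T → .] vs [T → . id]

Augment with D' → D and build the canonical LR(0) collection (I0 = CLOSURE({[D' → . D]}), then GOTO on every symbol after a dot until no new states appear). It has 12 states:
  I0: { [D → . id D D], [D → . id T], [D → . y], [D → .], [D' → . D] }  — shift, reduce
  I1: { [D' → D .] }  — accept
  I2: { [D → . id D D], [D → . id T], [D → . y], [D → .], [D → id . D D], [D → id . T], [T → . id], [T → . y T], [T → .] }  — shift, 2 reduces
  I3: { [D → y .] }  — reduce
  I4: { [D → . id D D], [D → . id T], [D → . y], [D → .], [D → id D . D] }  — shift, reduce
  I5: { [D → id T .] }  — reduce
  I6: { [D → . id D D], [D → . id T], [D → . y], [D → .], [D → id . D D], [D → id . T], [T → . id], [T → . y T], [T → .], [T → id .] }  — shift, 3 reduces
  I7: { [D → y .], [T → . id], [T → . y T], [T → .], [T → y . T] }  — shift, 2 reduces
  I8: { [T → y T .] }  — reduce
  I9: { [T → id .] }  — reduce
  I10: { [T → . id], [T → . y T], [T → .], [T → y . T] }  — shift, reduce
  I11: { [D → id D D .] }  — reduce

I0 contains reduce item [D → .] and shift items [D → . id D D], [D → . id T], [D → . y] — shift-reduce conflict.
I2 contains reduce items [D → .], [T → .] and shift items [D → . id D D], [D → . id T], [D → . y], [T → . id], [T → . y T] — shift-reduce conflict.
I4 contains reduce item [D → .] and shift items [D → . id D D], [D → . id T], [D → . y] — shift-reduce conflict.
I6 contains reduce items [D → .], [T → .], [T → id .] and shift items [D → . id D D], [D → . id T], [D → . y], [T → . id], [T → . y T] — shift-reduce conflict.
I7 contains reduce items [D → y .], [T → .] and shift items [T → . id], [T → . y T] — shift-reduce conflict.
I10 contains reduce item [T → .] and shift items [T → . id], [T → . y T] — shift-reduce conflict.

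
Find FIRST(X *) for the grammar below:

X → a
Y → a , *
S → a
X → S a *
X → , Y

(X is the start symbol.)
{ ',', 'a' }

FIRST sets of the non-terminals involved (from the grammar, by fixed-point iteration):
  FIRST(X) = { ',', 'a' }

To compute FIRST(X *), process the symbols left to right:
Symbol X is a non-terminal. Add FIRST(X) \ {ε} = { ',', 'a' }
X is not nullable (ε ∉ FIRST(X)), so stop here.
FIRST(X *) = { ',', 'a' }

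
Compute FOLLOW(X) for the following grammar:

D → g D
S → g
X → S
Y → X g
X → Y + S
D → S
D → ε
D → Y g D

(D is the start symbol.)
{ 'g' }

In Y → X g: X is followed by g, add FIRST(g) \ {ε} = { 'g' }

Taking the union: FOLLOW(X) = { 'g' }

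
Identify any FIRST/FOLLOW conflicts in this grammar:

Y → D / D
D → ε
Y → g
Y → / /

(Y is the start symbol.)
No FIRST/FOLLOW conflicts.

Nullable non-terminals: D.
D has a nullable alternative but only one production, so nothing to check.

Y has no nullable alternative, so no FIRST/FOLLOW check is needed there.

No FIRST/FOLLOW conflicts found.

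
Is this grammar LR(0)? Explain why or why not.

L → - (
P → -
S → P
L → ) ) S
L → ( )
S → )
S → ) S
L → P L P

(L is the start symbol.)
No. Shift-reduce conflict between [P → - .] and [L → - . (]

A grammar is LR(0) if no state in the canonical LR(0) collection has:
  - both a shift item (dot before a terminal) and a complete item (shift-reduce conflict), or
  - two or more complete items (reduce-reduce conflict; the accept item [L' → L .] counts as a complete item here).

Augment with L' → L and build the canonical LR(0) collection (I0 = CLOSURE({[L' → . L]}), then GOTO on every symbol after a dot until no new states appear). It has 16 states:
  I0: { [L → . ( )], [L → . ) ) S], [L → . - (], [L → . P L P], [L' → . L], [P → . -] }  — shift
  I1: { [L → ( . )] }  — shift
  I2: { [L → ) . ) S] }  — shift
  I3: { [L → - . (], [P → - .] }  — shift, reduce
  I4: { [L' → L .] }  — accept
  I5: { [L → . ( )], [L → . ) ) S], [L → . - (], [L → . P L P], [L → P . L P], [P → . -] }  — shift
  I6: { [L → P L . P], [P → . -] }  — shift
  I7: { [P → - .] }  — reduce
  I8: { [L → P L P .] }  — reduce
  I9: { [L → - ( .] }  — reduce
  I10: { [L → ) ) . S], [P → . -], [S → . ) S], [S → . )], [S → . P] }  — shift
  I11: { [P → . -], [S → ) . S], [S → ) .], [S → . ) S], [S → . )], [S → . P] }  — shift, reduce
  I12: { [S → P .] }  — reduce
  I13: { [L → ) ) S .] }  — reduce
  I14: { [S → ) S .] }  — reduce
  I15: { [L → ( ) .] }  — reduce

Conflict in state I3:
  Shift-reduce conflict between [P → - .] and [L → - . (]
So the grammar is NOT LR(0).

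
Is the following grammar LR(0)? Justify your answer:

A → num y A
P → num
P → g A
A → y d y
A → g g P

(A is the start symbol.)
A grammar is LR(0) if no state in the canonical LR(0) collection has:
  - both a shift item (dot before a terminal) and a complete item (shift-reduce conflict), or
  - two or more complete items (reduce-reduce conflict; the accept item [A' → A .] counts as a complete item here).

Augment with A' → A and build the canonical LR(0) collection (I0 = CLOSURE({[A' → . A]}), then GOTO on every symbol after a dot until no new states appear). It has 14 states:
  I0: { [A → . g g P], [A → . num y A], [A → . y d y], [A' → . A] }  — shift
  I1: { [A' → A .] }  — accept
  I2: { [A → g . g P] }  — shift
  I3: { [A → num . y A] }  — shift
  I4: { [A → y . d y] }  — shift
  I5: { [A → y d . y] }  — shift
  I6: { [A → y d y .] }  — reduce
  I7: { [A → . g g P], [A → . num y A], [A → . y d y], [A → num y . A] }  — shift
  I8: { [A → num y A .] }  — reduce
  I9: { [A → g g . P], [P → . g A], [P → . num] }  — shift
  I10: { [A → g g P .] }  — reduce
  I11: { [A → . g g P], [A → . num y A], [A → . y d y], [P → g . A] }  — shift
  I12: { [P → num .] }  — reduce
  I13: { [P → g A .] }  — reduce

Every state is either a pure shift/goto state or contains exactly one complete item and nothing to shift — no conflicts. The grammar is LR(0).

Answer: Yes, the grammar is LR(0)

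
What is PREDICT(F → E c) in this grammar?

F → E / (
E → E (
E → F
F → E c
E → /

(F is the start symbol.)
PREDICT(F → E c) = (FIRST(RHS) \ {ε}) ∪ (FOLLOW(F) if ε ∈ FIRST(RHS), i.e. RHS ⇒* ε)
FIRST(E) = { '/' }
FIRST(E c) = { '/' }
ε ∉ FIRST(E c), so FOLLOW(F) is not added.
PREDICT(F → E c) = { '/' }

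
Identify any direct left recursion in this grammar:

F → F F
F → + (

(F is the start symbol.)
Yes, F is left-recursive

Direct left recursion occurs when N → N α for some non-terminal N (the right-hand side begins with the left-hand side itself).

F → F F: LEFT RECURSIVE (starts with F)
F → + (: starts with '+'

The grammar has direct left recursion on: F.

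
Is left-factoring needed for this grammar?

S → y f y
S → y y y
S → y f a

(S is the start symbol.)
Left-factoring is needed when two productions for the same non-terminal
share a common prefix on the right-hand side.

Productions for S:
  S → y f y
  S → y y y
  S → y f a

Found common prefix 'y' in productions for S

Answer: Yes, S has productions with common prefix 'y'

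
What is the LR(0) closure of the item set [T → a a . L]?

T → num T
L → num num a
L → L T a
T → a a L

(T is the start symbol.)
{ [L → . L T a], [L → . num num a], [T → a a . L] }

To compute CLOSURE, for each item [A → α.Bβ] where B is a non-terminal, add [B → .γ] for all productions B → γ; repeat for the newly added items until nothing changes.

Start with: [T → a a . L]
  [T → a a . L] has the dot before L: add [L → . num num a], [L → . L T a]
No further items can be added.

CLOSURE = { [L → . L T a], [L → . num num a], [T → a a . L] }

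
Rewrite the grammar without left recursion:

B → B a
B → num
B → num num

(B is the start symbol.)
B is directly left-recursive. The standard transformation for
  A → A α₁ | ... | A α_m | β₁ | ... | β_n
is
  A  → β₁ A' | ... | β_n A'
  A' → α₁ A' | ... | α_m A' | ε

B → num becomes B → num B'
B → num num becomes B → num num B'
B → B a becomes B' → a B'
Add B' → ε

Resulting grammar:
B → num B'
B → num num B'
B' → a B'
B' → ε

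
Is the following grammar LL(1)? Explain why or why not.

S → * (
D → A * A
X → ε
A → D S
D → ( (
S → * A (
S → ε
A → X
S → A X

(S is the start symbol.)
A grammar is LL(1) if for each non-terminal N with multiple productions, the predict sets of those productions are pairwise disjoint, where PREDICT(N → α) = (FIRST(α) \ {ε}) ∪ (FOLLOW(N) if α ⇒* ε).

Relevant sets:
  FIRST(A) = { '(', '*', ε }
  FIRST(X) = { ε }
  FIRST(D) = { '(', '*' }
  FOLLOW(S) = { $, '(', '*' }
  FOLLOW(A) = { $, '(', '*' }

For S:
  PREDICT(S → '*' '(') = { '*' }
  PREDICT(S → '*' A '(') = { '*' }
  PREDICT(S → ε) = { $, '(', '*' }
  PREDICT(S → A X) = { $, '(', '*' }
For D:
  PREDICT(D → A '*' A) = { '(', '*' }
  PREDICT(D → '(' '(') = { '(' }
For A:
  PREDICT(A → D S) = { '(', '*' }
  PREDICT(A → X) = { $, '(', '*' }
X has a single production, so nothing to check there.

Conflict found: Predict set conflict for S: { '*' }
The grammar is NOT LL(1).

Answer: No. Predict set conflict for S: { '*' }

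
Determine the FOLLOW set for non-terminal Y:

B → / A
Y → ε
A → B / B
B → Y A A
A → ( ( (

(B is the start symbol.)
{ '(', '/' }

To compute FOLLOW(Y), find every occurrence of Y on a right-hand side N → α Y β: add FIRST(β) \ {ε}, and if β is empty or nullable also add FOLLOW(N). Iterate to a fixed point.

In B → Y A A: Y is followed by A A, add FIRST(A A) \ {ε} = { '(', '/' }

Taking the union: FOLLOW(Y) = { '(', '/' }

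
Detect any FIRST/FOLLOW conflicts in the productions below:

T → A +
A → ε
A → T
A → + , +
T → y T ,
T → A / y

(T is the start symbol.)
Nullable non-terminals: A.
FIRST sets used below: FIRST(T) = { '+', '/', 'y' }

A: nullable alternative(s) A → ε; FOLLOW(A) = { '+', '/' }
  A → ε: FIRST \ {ε} = { } — this is the only nullable alternative, skip
  A → T: FIRST \ {ε} = { '+', '/', 'y' } — overlaps FOLLOW(A) on { '+', '/' }: CONFLICT
  A → + , +: FIRST \ {ε} = { '+' } — overlaps FOLLOW(A) on { '+' }: CONFLICT

T has no nullable alternative, so no FIRST/FOLLOW check is needed there.

So the grammar has 2 FIRST/FOLLOW conflicts (marked CONFLICT above).

Answer: Yes. A → T with FOLLOW(A) on { '+', '/' }; A → '+' ',' '+' with FOLLOW(A) on { '+' }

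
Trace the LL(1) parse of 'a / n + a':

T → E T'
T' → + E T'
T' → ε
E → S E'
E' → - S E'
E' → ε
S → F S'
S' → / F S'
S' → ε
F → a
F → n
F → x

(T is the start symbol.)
Stack is shown with the top on the left.

Stack           Input        Action
-----------------------------------
T $             a / n + a $  output T → E T'
E T' $          a / n + a $  output E → S E'
S E' T' $       a / n + a $  output S → F S'
F S' E' T' $    a / n + a $  output F → a
a S' E' T' $    a / n + a $  match 'a'
S' E' T' $      / n + a $    output S' → / F S'
/ F S' E' T' $  / n + a $    match '/'
F S' E' T' $    n + a $      output F → n
n S' E' T' $    n + a $      match 'n'
S' E' T' $      + a $        output S' → ε
E' T' $         + a $        output E' → ε
T' $            + a $        output T' → + E T'
+ E T' $        + a $        match '+'
E T' $          a $          output E → S E'
S E' T' $       a $          output S → F S'
F S' E' T' $    a $          output F → a
a S' E' T' $    a $          match 'a'
S' E' T' $      $            output S' → ε
E' T' $         $            output E' → ε
T' $            $            output T' → ε
$               $            accept

The string is accepted.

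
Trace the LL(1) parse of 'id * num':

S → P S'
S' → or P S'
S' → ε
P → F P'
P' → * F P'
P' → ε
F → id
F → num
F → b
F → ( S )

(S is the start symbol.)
LL(1) parsing maintains a stack (initially the start symbol over $) and the input. At each step: if the stack top is a terminal, match it against the current input token; if it is a non-terminal N, replace it with the RHS of M[N, lookahead] (the unique production whose predict set contains the lookahead).

Stack is shown with the top on the left.

Stack        Input       Action
-------------------------------
S $          id * num $  output S → P S'
P S' $       id * num $  output P → F P'
F P' S' $    id * num $  output F → id
id P' S' $   id * num $  match 'id'
P' S' $      * num $     output P' → * F P'
* F P' S' $  * num $     match '*'
F P' S' $    num $       output F → num
num P' S' $  num $       match 'num'
P' S' $      $           output P' → ε
S' $         $           output S' → ε
$            $           accept

The string is accepted.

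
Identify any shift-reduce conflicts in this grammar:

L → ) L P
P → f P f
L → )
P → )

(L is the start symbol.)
Augment with L' → L and build the canonical LR(0) collection (I0 = CLOSURE({[L' → . L]}), then GOTO on every symbol after a dot until no new states appear). It has 9 states:
  I0: { [L → . ) L P], [L → . )], [L' → . L] }  — shift
  I1: { [L → ) . L P], [L → ) .], [L → . ) L P], [L → . )] }  — shift, reduce
  I2: { [L' → L .] }  — accept
  I3: { [L → ) L . P], [P → . )], [P → . f P f] }  — shift
  I4: { [P → ) .] }  — reduce
  I5: { [L → ) L P .] }  — reduce
  I6: { [P → . )], [P → . f P f], [P → f . P f] }  — shift
  I7: { [P → f P . f] }  — shift
  I8: { [P → f P f .] }  — reduce

I1 contains reduce item [L → ) .] and shift items [L → . )], [L → . ) L P] — shift-reduce conflict.

Answer: Yes — I1: [L → ) .] vs [L → . )]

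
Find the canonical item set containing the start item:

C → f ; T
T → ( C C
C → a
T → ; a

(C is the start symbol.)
{ [C → . a], [C → . f ; T], [C' → . C] }

First, augment the grammar with C' → C
I₀ = CLOSURE({ [C' → . C] }):
  [C' → . C] has the dot before C: add [C → . f ; T], [C → . a]
No further items can be added.

I₀ = { [C → . a], [C → . f ; T], [C' → . C] }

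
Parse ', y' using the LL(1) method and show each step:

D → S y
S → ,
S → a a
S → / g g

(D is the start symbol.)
Stack is shown with the top on the left.

Stack  Input  Action
--------------------
D $    , y $  output D → S y
S y $  , y $  output S → ,
, y $  , y $  match ','
y $    y $    match 'y'
$      $      accept

The string is accepted.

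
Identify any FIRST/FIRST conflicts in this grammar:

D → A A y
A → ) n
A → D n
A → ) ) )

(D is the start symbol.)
Yes. A → ')' n / A → D n on { ')' }; A → ')' n / A → ')' ')' ')' on { ')' }; A → D n / A → ')' ')' ')' on { ')' }

A FIRST/FIRST conflict occurs when two productions N → α and N → β for the same non-terminal have FIRST(α) ∩ FIRST(β) ≠ ∅ (with ε ∈ FIRST of a nullable right-hand side, so two nullable alternatives also conflict).

FIRST sets of the non-terminals at (or reachable through a nullable prefix from) the front of some alternative:
  FIRST(D) = { ')' }

Productions for A:
  A → ) n: FIRST = { ')' }
  A → D n: FIRST = { ')' }
  A → ) ) ): FIRST = { ')' }
D has only one production, so no FIRST/FIRST conflict is possible there.

Conflict for A: A → ) n and A → D n
  Overlap: { ')' }
Conflict for A: A → ) n and A → ) ) )
  Overlap: { ')' }
Conflict for A: A → D n and A → ) ) )
  Overlap: { ')' }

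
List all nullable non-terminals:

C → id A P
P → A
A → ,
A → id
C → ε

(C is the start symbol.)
{ 'C' }

A non-terminal is nullable if it can derive ε (the empty string): either it has an ε-production, or it has a production whose right-hand side consists entirely of nullable non-terminals.

ε-productions: C → ε
So C is immediately nullable.
No further non-terminal can be added: every production for the remaining non-terminals contains a terminal or a non-nullable non-terminal.
Nullable = { 'C' }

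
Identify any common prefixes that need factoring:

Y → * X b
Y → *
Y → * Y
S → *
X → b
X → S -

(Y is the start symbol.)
Yes, Y has productions with common prefix '*'

Left-factoring is needed when two productions for the same non-terminal
share a common prefix on the right-hand side.

Productions for Y:
  Y → * X b
  Y → *
  Y → * Y
Productions for X:
  X → b
  X → S -

Found common prefix '*' in productions for Y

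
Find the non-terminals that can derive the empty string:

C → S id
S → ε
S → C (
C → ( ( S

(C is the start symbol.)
A non-terminal is nullable if it can derive ε (the empty string): either it has an ε-production, or it has a production whose right-hand side consists entirely of nullable non-terminals.

ε-productions: S → ε
So S is immediately nullable.
No further non-terminal can be added: every production for the remaining non-terminals contains a terminal or a non-nullable non-terminal.
Nullable = { 'S' }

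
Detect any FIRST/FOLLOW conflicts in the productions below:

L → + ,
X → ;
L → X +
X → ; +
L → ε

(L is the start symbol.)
Nullable non-terminals: L.
FIRST sets used below: FIRST(X) = { ';' }

L: nullable alternative(s) L → ε; FOLLOW(L) = { $ }
  L → + ,: FIRST \ {ε} = { '+' } — disjoint from FOLLOW(L)
  L → X +: FIRST \ {ε} = { ';' } — disjoint from FOLLOW(L)
  L → ε: FIRST \ {ε} = { } — this is the only nullable alternative, skip

X has no nullable alternative, so no FIRST/FOLLOW check is needed there.

No FIRST/FOLLOW conflicts found.

Answer: No FIRST/FOLLOW conflicts.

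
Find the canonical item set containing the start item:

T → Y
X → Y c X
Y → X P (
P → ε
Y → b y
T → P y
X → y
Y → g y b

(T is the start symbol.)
First, augment the grammar with T' → T
I₀ = CLOSURE({ [T' → . T] }):
  [T' → . T] has the dot before T: add [T → . Y], [T → . P y]
  [T → . Y] has the dot before Y: add [Y → . X P (], [Y → . b y], [Y → . g y b]
  [T → . P y] has the dot before P: add [P → .]
  [Y → . X P (] has the dot before X: add [X → . Y c X], [X → . y]
No further items can be added.

I₀ = { [P → .], [T → . P y], [T → . Y], [T' → . T], [X → . Y c X], [X → . y], [Y → . X P (], [Y → . b y], [Y → . g y b] }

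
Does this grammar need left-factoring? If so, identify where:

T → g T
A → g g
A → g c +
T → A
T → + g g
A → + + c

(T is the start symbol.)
Left-factoring is needed when two productions for the same non-terminal
share a common prefix on the right-hand side.

Productions for T:
  T → g T
  T → A
  T → + g g
Productions for A:
  A → g g
  A → g c +
  A → + + c

Found common prefix 'g' in productions for A

Answer: Yes, A has productions with common prefix 'g'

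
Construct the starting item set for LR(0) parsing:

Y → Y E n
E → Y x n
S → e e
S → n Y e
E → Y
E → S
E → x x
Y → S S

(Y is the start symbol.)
{ [S → . e e], [S → . n Y e], [Y → . S S], [Y → . Y E n], [Y' → . Y] }

First, augment the grammar with Y' → Y
I₀ = CLOSURE({ [Y' → . Y] }):
  [Y' → . Y] has the dot before Y: add [Y → . Y E n], [Y → . S S]
  [Y → . S S] has the dot before S: add [S → . e e], [S → . n Y e]
No further items can be added.

I₀ = { [S → . e e], [S → . n Y e], [Y → . S S], [Y → . Y E n], [Y' → . Y] }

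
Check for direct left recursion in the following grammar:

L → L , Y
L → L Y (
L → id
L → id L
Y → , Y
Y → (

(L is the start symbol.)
L → L , Y: LEFT RECURSIVE (starts with L)
L → L Y (: LEFT RECURSIVE (starts with L)
L → id: starts with id
L → id L: starts with id
Y → , Y: starts with ','
Y → (: starts with '('

The grammar has direct left recursion on: L.

Answer: Yes, L is left-recursive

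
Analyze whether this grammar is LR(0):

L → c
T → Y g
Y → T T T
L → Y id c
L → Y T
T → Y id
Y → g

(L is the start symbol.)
No. Shift-reduce conflict between [L → Y T .] and [Y → . g]

Augment with L' → L and build the canonical LR(0) collection (I0 = CLOSURE({[L' → . L]}), then GOTO on every symbol after a dot until no new states appear). It has 15 states:
  I0: { [L → . Y T], [L → . Y id c], [L → . c], [L' → . L], [T → . Y g], [T → . Y id], [Y → . T T T], [Y → . g] }  — shift
  I1: { [L' → L .] }  — accept
  I2: { [T → . Y g], [T → . Y id], [Y → . T T T], [Y → . g], [Y → T . T T] }  — shift
  I3: { [L → Y . T], [L → Y . id c], [T → . Y g], [T → . Y id], [T → Y . g], [T → Y . id], [Y → . T T T], [Y → . g] }  — shift
  I4: { [L → c .] }  — reduce
  I5: { [Y → g .] }  — reduce
  I6: { [L → Y T .], [T → . Y g], [T → . Y id], [Y → . T T T], [Y → . g], [Y → T . T T] }  — shift, reduce
  I7: { [T → Y . g], [T → Y . id] }  — shift
  I8: { [T → Y g .], [Y → g .] }  — 2 reduces
  I9: { [L → Y id . c], [T → Y id .] }  — shift, reduce
  I10: { [L → Y id c .] }  — reduce
  I11: { [T → Y g .] }  — reduce
  I12: { [T → Y id .] }  — reduce
  I13: { [T → . Y g], [T → . Y id], [Y → . T T T], [Y → . g], [Y → T . T T], [Y → T T . T] }  — shift
  I14: { [T → . Y g], [T → . Y id], [Y → . T T T], [Y → . g], [Y → T . T T], [Y → T T . T], [Y → T T T .] }  — shift, reduce

Conflict in state I6:
  Shift-reduce conflict between [L → Y T .] and [Y → . g]
So the grammar is NOT LR(0).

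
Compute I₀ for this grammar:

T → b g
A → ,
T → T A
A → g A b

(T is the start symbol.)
{ [T → . T A], [T → . b g], [T' → . T] }

First, augment the grammar with T' → T
I₀ = CLOSURE({ [T' → . T] }):
  [T' → . T] has the dot before T: add [T → . b g], [T → . T A]
No further items can be added.

I₀ = { [T → . T A], [T → . b g], [T' → . T] }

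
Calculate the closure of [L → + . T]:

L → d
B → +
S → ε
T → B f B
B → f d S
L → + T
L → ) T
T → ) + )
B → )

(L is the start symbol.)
To compute CLOSURE, for each item [A → α.Bβ] where B is a non-terminal, add [B → .γ] for all productions B → γ; repeat for the newly added items until nothing changes.

Start with: [L → + . T]
  [L → + . T] has the dot before T: add [T → . B f B], [T → . ) + )]
  [T → . B f B] has the dot before B: add [B → . +], [B → . f d S], [B → . )]
No further items can be added.

CLOSURE = { [B → . )], [B → . +], [B → . f d S], [L → + . T], [T → . ) + )], [T → . B f B] }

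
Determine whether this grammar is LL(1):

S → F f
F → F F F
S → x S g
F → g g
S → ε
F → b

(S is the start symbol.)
A grammar is LL(1) if for each non-terminal N with multiple productions, the predict sets of those productions are pairwise disjoint, where PREDICT(N → α) = (FIRST(α) \ {ε}) ∪ (FOLLOW(N) if α ⇒* ε).

Relevant sets:
  FIRST(F) = { 'b', 'g' }
  FOLLOW(S) = { $, 'g' }

For S:
  PREDICT(S → F f) = { 'b', 'g' }
  PREDICT(S → x S g) = { 'x' }
  PREDICT(S → ε) = { $, 'g' }
For F:
  PREDICT(F → F F F) = { 'b', 'g' }
  PREDICT(F → g g) = { 'g' }
  PREDICT(F → b) = { 'b' }

Conflict found: Predict set conflict for S: { 'g' }
The grammar is NOT LL(1).

Answer: No. Predict set conflict for S: { 'g' }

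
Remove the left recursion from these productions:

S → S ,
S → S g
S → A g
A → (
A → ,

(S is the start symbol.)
S → A g S'
S' → , S'
S' → g S'
S' → ε
A → (
A → ,

S is directly left-recursive. The standard transformation for
  A → A α₁ | ... | A α_m | β₁ | ... | β_n
is
  A  → β₁ A' | ... | β_n A'
  A' → α₁ A' | ... | α_m A' | ε

S → A g becomes S → A g S'
S → S , becomes S' → , S'
S → S g becomes S' → g S'
Add S' → ε

Productions for other non-terminals are unchanged:
  A → (
  A → ,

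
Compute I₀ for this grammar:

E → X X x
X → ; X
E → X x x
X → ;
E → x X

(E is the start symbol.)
{ [E → . X X x], [E → . X x x], [E → . x X], [E' → . E], [X → . ; X], [X → . ;] }

First, augment the grammar with E' → E
I₀ = CLOSURE({ [E' → . E] }):
  [E' → . E] has the dot before E: add [E → . X X x], [E → . X x x], [E → . x X]
  [E → . X X x] has the dot before X: add [X → . ; X], [X → . ;]
No further items can be added.

I₀ = { [E → . X X x], [E → . X x x], [E → . x X], [E' → . E], [X → . ; X], [X → . ;] }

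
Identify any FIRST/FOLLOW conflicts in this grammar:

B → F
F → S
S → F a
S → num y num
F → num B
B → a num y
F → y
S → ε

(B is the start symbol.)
Nullable non-terminals: B, F, S.
FIRST sets used below: FIRST(F) = { 'a', 'num', 'y', ε }, FIRST(S) = { 'a', 'num', 'y', ε }

B: nullable alternative(s) B → F; FOLLOW(B) = { $, 'a' }
  B → F: FIRST \ {ε} = { 'a', 'num', 'y' } — this is the only nullable alternative, skip
  B → a num y: FIRST \ {ε} = { 'a' } — overlaps FOLLOW(B) on { 'a' }: CONFLICT

F: nullable alternative(s) F → S; FOLLOW(F) = { $, 'a' }
  F → S: FIRST \ {ε} = { 'a', 'num', 'y' } — this is the only nullable alternative, skip
  F → num B: FIRST \ {ε} = { 'num' } — disjoint from FOLLOW(F)
  F → y: FIRST \ {ε} = { 'y' } — disjoint from FOLLOW(F)

S: nullable alternative(s) S → ε; FOLLOW(S) = { $, 'a' }
  S → F a: FIRST \ {ε} = { 'a', 'num', 'y' } — overlaps FOLLOW(S) on { 'a' }: CONFLICT
  S → num y num: FIRST \ {ε} = { 'num' } — disjoint from FOLLOW(S)
  S → ε: FIRST \ {ε} = { } — this is the only nullable alternative, skip

So the grammar has 2 FIRST/FOLLOW conflicts (marked CONFLICT above).

Answer: Yes. B → a num y with FOLLOW(B) on { 'a' }; S → F a with FOLLOW(S) on { 'a' }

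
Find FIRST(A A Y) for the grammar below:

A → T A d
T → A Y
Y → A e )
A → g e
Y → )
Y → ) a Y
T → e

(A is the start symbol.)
{ 'e', 'g' }

FIRST sets of the non-terminals involved (from the grammar, by fixed-point iteration):
  FIRST(A) = { 'e', 'g' }

To compute FIRST(A A Y), process the symbols left to right:
Symbol A is a non-terminal. Add FIRST(A) \ {ε} = { 'e', 'g' }
A is not nullable (ε ∉ FIRST(A)), so stop here.
FIRST(A A Y) = { 'e', 'g' }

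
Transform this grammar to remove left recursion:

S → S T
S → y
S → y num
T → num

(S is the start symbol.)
S → y S'
S → y num S'
S' → T S'
S' → ε
T → num

S is directly left-recursive. The standard transformation for
  A → A α₁ | ... | A α_m | β₁ | ... | β_n
is
  A  → β₁ A' | ... | β_n A'
  A' → α₁ A' | ... | α_m A' | ε

S → y becomes S → y S'
S → y num becomes S → y num S'
S → S T becomes S' → T S'
Add S' → ε

Productions for other non-terminals are unchanged:
  T → num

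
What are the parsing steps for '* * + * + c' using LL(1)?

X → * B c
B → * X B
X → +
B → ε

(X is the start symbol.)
LL(1) parsing maintains a stack (initially the start symbol over $) and the input. At each step: if the stack top is a terminal, match it against the current input token; if it is a non-terminal N, replace it with the RHS of M[N, lookahead] (the unique production whose predict set contains the lookahead).

Stack is shown with the top on the left.

Stack      Input          Action
--------------------------------
X $        * * + * + c $  output X → * B c
* B c $    * * + * + c $  match '*'
B c $      * + * + c $    output B → * X B
* X B c $  * + * + c $    match '*'
X B c $    + * + c $      output X → +
+ B c $    + * + c $      match '+'
B c $      * + c $        output B → * X B
* X B c $  * + c $        match '*'
X B c $    + c $          output X → +
+ B c $    + c $          match '+'
B c $      c $            output B → ε
c $        c $            match 'c'
$          $              accept

The string is accepted.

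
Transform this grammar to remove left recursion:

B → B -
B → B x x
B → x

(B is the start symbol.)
B → x B'
B' → - B'
B' → x x B'
B' → ε

B is directly left-recursive. The standard transformation for
  A → A α₁ | ... | A α_m | β₁ | ... | β_n
is
  A  → β₁ A' | ... | β_n A'
  A' → α₁ A' | ... | α_m A' | ε

B → x becomes B → x B'
B → B - becomes B' → - B'
B → B x x becomes B' → x x B'
Add B' → ε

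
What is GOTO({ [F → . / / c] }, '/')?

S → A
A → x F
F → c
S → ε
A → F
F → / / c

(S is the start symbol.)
GOTO(I, '/') = CLOSURE({ [A → αX.β] : [A → α.Xβ] ∈ I, X = '/' })

Items with dot before '/', with the dot advanced:
  [F → . / / c] → [F → / . / c]
Closure adds nothing (no advanced item has the dot before a non-terminal).

GOTO = { [F → / . / c] }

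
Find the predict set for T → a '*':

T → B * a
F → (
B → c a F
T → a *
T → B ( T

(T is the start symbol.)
PREDICT(T → a '*') = (FIRST(RHS) \ {ε}) ∪ (FOLLOW(T) if ε ∈ FIRST(RHS), i.e. RHS ⇒* ε)
FIRST(a '*') = { 'a' }
ε ∉ FIRST(a '*'), so FOLLOW(T) is not added.
PREDICT(T → a '*') = { 'a' }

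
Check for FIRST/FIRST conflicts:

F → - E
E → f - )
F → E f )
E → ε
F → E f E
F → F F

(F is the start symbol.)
Yes. F → '-' E / F → F F on { '-' }; F → E f ')' / F → E f E on { 'f' }; F → E f ')' / F → F F on { 'f' }; F → E f E / F → F F on { 'f' }

FIRST sets of the non-terminals at (or reachable through a nullable prefix from) the front of some alternative:
  FIRST(E) = { 'f', ε }
  FIRST(F) = { '-', 'f' }

Productions for F:
  F → - E: FIRST = { '-' }
  F → E f ): FIRST = { 'f' }
  F → E f E: FIRST = { 'f' }
  F → F F: FIRST = { '-', 'f' }
Productions for E:
  E → f - ): FIRST = { 'f' }
  E → ε: FIRST = { ε }

Conflict for F: F → - E and F → F F
  Overlap: { '-' }
Conflict for F: F → E f ) and F → E f E
  Overlap: { 'f' }
Conflict for F: F → E f ) and F → F F
  Overlap: { 'f' }
Conflict for F: F → E f E and F → F F
  Overlap: { 'f' }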